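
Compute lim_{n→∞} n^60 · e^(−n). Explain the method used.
lim = 0

Exponentials with base > 1 dominate every fixed polynomial: for any fixed c, n^c / e^n → 0 as n → ∞ (e.g. by the ratio test, or since e^n grows faster than any power of n). Hence n^60 · e^(−n) = n^60 / e^n → 0.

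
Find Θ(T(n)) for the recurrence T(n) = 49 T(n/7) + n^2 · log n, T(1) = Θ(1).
T(n) = Θ(n^2 · (log n)^2)

Here log_7 49 = 2 and f(n) = n^2 · log n = Θ(n^(log_7 49) · (log n)^1). This is the extended Case 2 of the master theorem (f matches the critical exponent up to log factors), giving T(n) = Θ(n^(log_7 49) · (log n)^(1+1)) = Θ(n^2 · (log n)^2).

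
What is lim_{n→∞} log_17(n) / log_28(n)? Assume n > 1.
lim = ln(28) / ln(17) = log_17(28)

Change of base: log_17(n) = ln n / ln 17 and log_28(n) = ln n / ln 28. The ratio is (ln n / ln 17) · (ln 28 / ln n) = ln 28 / ln 17, a constant independent of n. So the limit is ln 28 / ln 17 = log_17(28).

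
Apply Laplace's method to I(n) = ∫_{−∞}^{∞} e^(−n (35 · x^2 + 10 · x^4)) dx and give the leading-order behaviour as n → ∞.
I(n) ~ sqrt(π/(35n))

φ(x) = 35 · x^2 + 10 · x^4 has its unique global minimum at x* = 0 (since φ'(x) = 70x + 40x^3 = 0 only at x = 0 for real x with both coefficients positive, and φ → ∞ as |x| → ∞). At x* = 0, φ(0) = 0 and φ''(0) = 70. Laplace's method then gives
  I(n) ~ sqrt(2π / (n · φ''(0))) · e^(−n φ(0)) = sqrt(2π / (70n)) = sqrt(π/(35n)).
The 10 · x^4 term contributes only at subleading order (an O(1/n) relative correction).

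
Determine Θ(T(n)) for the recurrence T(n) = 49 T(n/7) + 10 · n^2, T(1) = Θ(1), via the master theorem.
T(n) = Θ(n^2 log n)

log_7 49 = 2, and f(n) = 10 · n^2 = Θ(n^(log_7 49)). This is Case 2 of the master theorem: T(n) = Θ(f(n) · log n) = Θ(n^2 log n).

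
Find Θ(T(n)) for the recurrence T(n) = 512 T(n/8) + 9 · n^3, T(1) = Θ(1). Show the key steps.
T(n) = Θ(n^3 log n)

log_8 512 = 3, and f(n) = 9 · n^3 = Θ(n^(log_8 512)). This is Case 2 of the master theorem: T(n) = Θ(f(n) · log n) = Θ(n^3 log n).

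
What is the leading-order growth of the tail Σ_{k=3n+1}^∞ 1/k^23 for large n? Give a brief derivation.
Σ_{k>3n} 1/k^23 ~ 1/(22 · (3n)^22)

Compare to the integral: ∫_{3n}^∞ x^(−23) dx = [−x^(−22)/22]_{3n}^∞ = 1/((23−1)·(3n)^22). Euler-Maclaurin then gives
  Σ_{k>3n} 1/k^23 = ∫_{3n}^∞ dx/x^23 − 1/(2·(3n)^23) + O(1/(3n)^24).
(Equivalently this is ζ(23) − Σ_{k≤3n} 1/k^23.)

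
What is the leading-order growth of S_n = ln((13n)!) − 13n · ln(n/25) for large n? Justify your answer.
S_n ~ 13n · (ln 325 − 1) + O(ln n)

Stirling: ln((13n)!) = 13n ln(13n) − 13n + O(ln n).
  S_n = 13n ln(13n) − 13n − 13n ln(n/25) + O(ln n)
      = 13n ln(13n) − 13n ln n + 13n ln 25 − 13n + O(ln n)
      = 13n ln 13 + 13n ln 25 − 13n + O(ln n)
      = 13n (ln 325 − 1) + O(ln n).
Numerically ln(325) − 1 ≈ 4.7838.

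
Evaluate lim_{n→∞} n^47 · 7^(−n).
lim = 0

Exponentials with base > 1 dominate every fixed polynomial: for any fixed c, n^c / 7^n → 0 as n → ∞ (e.g. by the ratio test, or by writing 7^n = e^(n ln 7) and noting e^(n ln 7) / n^c → ∞). Hence n^47 · 7^(−n) = n^47 / 7^n → 0.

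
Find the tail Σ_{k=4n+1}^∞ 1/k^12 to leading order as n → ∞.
Σ_{k>4n} 1/k^12 ~ 1/(11 · (4n)^11)

Compare to the integral: ∫_{4n}^∞ x^(−12) dx = [−x^(−11)/11]_{4n}^∞ = 1/((12−1)·(4n)^11). Euler-Maclaurin then gives
  Σ_{k>4n} 1/k^12 = ∫_{4n}^∞ dx/x^12 − 1/(2·(4n)^12) + O(1/(4n)^13).
(Equivalently this is ζ(12) − Σ_{k≤4n} 1/k^12.)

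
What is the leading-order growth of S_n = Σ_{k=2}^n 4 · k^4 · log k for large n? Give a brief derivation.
S_n ~ 4 · n^5 log n / 5 − 4 · n^5 / 25

By integral comparison, S_n = ∫_1^n 4 · x^4 · log x dx + O(n^4 · log n). For the integral, ∫ x^4 log x dx = n^5 log n / 5 − n^5/25 (integration by parts). Hence S_n ~ 4 · n^5 log n / 5 − 4 · n^5 / 25.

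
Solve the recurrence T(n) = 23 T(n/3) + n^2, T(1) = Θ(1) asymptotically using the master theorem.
T(n) = Θ(n^(log_3 23))

Master theorem: compare f(n) = n^2 to n^(log_3 23) where log_3 23 ≈ 2.854. Since 2 < log_3 23, we have f(n) = O(n^(log_3 23 − ε)) for some ε > 0 — Case 1. Hence T(n) = Θ(n^(log_3 23)).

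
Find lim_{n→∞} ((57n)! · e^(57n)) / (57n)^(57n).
lim = ∞

Stirling: (57n)! ~ sqrt(2π·57n) · (57n/e)^(57n). Hence
  (57n)! · e^(57n) / (57n)^(57n) ~ sqrt(2π·57n) = sqrt(2π·57) · sqrt(n) → ∞.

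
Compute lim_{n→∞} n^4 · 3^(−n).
lim = 0

Exponentials with base > 1 dominate every fixed polynomial: for any fixed c, n^c / 3^n → 0 as n → ∞ (e.g. by the ratio test, or by writing 3^n = e^(n ln 3) and noting e^(n ln 3) / n^c → ∞). Hence n^4 · 3^(−n) = n^4 / 3^n → 0.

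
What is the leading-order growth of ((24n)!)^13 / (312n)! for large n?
((24n)!)^13/(312n)! ~ ((2π·24n)^(12/2) / sqrt(13)) · 13^(−13·24n)  →  0

Write N = 24n. Stirling: N! ~ sqrt(2π N)(N/e)^N and (13N)! ~ sqrt(2π·13N)·(13N/e)^(13N).
  (N!)^13/(13N)! ~ (2π N)^(13/2) (N/e)^(13N) / [sqrt(2π·13N) (13N/e)^(13N)]
     = (2π N)^(13/2) / sqrt(2π·13N) · (N/(13N))^(13N)
     = (2π N)^((13−1)/2) / sqrt(13) · 13^(−13N).
Since 13^13 > 1, the factor 13^(−13N) decays exponentially, so the ratio → 0. Substituting N = 24n gives the stated form.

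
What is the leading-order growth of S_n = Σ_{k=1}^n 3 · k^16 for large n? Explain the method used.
S_n ~ 3 · n^17 / 17

By integral comparison (Euler-Maclaurin), Σ_{k=1}^n 3 · k^16 = 3 · ∫_0^n x^16 dx + O(n^16) = 3 · n^17/17 + O(n^16). (Equivalently, Faulhaber's formula gives the same leading term.)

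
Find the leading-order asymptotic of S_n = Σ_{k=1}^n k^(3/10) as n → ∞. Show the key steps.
S_n ~ (10/13) · n^(13/10)

Integral comparison: Σ_{k=1}^n k^(3/10) = ∫_0^n x^(3/10) dx + O(n^(3/10)). The integral is n^(1 + 3/10) / (1 + 3/10) = n^((3+10)/10) / ((3+10)/10) = (10/13) · n^(13/10).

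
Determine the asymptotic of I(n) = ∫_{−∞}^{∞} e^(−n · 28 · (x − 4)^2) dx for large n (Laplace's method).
I(n) = sqrt(π/(28n))

Here φ(x) = 28 · (x − 4)^2 has its unique minimum at x* = 4 with φ(x*) = 0 and φ''(x*) = 56. Laplace's method gives
  I(n) ~ e^(−n φ(x*)) · sqrt(2π / (n · φ''(x*))) = sqrt(2π / (56n)) = sqrt(π/(28n)).
This is exact: substituting u = (x − 4)·sqrt(28n) gives I(n) = (1/sqrt(28n)) ∫_{−∞}^{∞} e^(−u^2) du = sqrt(π/(28n)).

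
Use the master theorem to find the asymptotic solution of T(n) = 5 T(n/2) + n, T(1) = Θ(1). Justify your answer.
T(n) = Θ(n^(log_2 5))

Master theorem: compare f(n) = n to n^(log_2 5) where log_2 5 ≈ 2.322. Since 1 < log_2 5, we have f(n) = O(n^(log_2 5 − ε)) for some ε > 0 — Case 1. Hence T(n) = Θ(n^(log_2 5)).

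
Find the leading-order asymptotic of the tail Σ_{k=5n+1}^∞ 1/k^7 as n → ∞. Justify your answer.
Σ_{k>5n} 1/k^7 ~ 1/(6 · (5n)^6)

Compare to the integral: ∫_{5n}^∞ x^(−7) dx = [−x^(−6)/6]_{5n}^∞ = 1/((7−1)·(5n)^6). Euler-Maclaurin then gives
  Σ_{k>5n} 1/k^7 = ∫_{5n}^∞ dx/x^7 − 1/(2·(5n)^7) + O(1/(5n)^8).
(Equivalently this is ζ(7) − Σ_{k≤5n} 1/k^7.)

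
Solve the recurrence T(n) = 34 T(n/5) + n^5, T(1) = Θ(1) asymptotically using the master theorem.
T(n) = Θ(n^5)

log_5 34 ≈ 2.191. f(n) = n^5 dominates n^(log_5 34) since 5 > 2.191, and the regularity condition a·f(n/b) = 34·(n/5)^5 = (34/3125)·n^5 ≤ c·f(n) holds with c = 34/3125 ≈ 0.0109 < 1. So this is Case 3: T(n) = Θ(f(n)) = Θ(n^5).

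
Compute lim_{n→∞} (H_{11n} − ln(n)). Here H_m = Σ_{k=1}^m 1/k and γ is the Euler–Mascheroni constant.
lim = ln 11 + γ

By Euler-Maclaurin, H_m = ln m + γ + O(1/m). So
  H_{11n} − ln(n) = ln(11n) + γ − ln(n) + O(1/n)
                       = ln(11/1) + γ + O(1/n).
Hence the limit is ln(11/1) + γ.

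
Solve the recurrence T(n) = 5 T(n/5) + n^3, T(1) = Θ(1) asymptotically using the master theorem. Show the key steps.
T(n) = Θ(n^3)

log_5 5 ≈ 1.000. f(n) = n^3 dominates n^(log_5 5) since 3 > 1.000, and the regularity condition a·f(n/b) = 5·(n/5)^3 = (5/125)·n^3 ≤ c·f(n) holds with c = 5/125 ≈ 0.04 < 1. So this is Case 3: T(n) = Θ(f(n)) = Θ(n^3).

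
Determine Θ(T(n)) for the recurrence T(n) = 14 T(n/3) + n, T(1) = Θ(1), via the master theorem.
T(n) = Θ(n^(log_3 14))

Master theorem: compare f(n) = n to n^(log_3 14) where log_3 14 ≈ 2.402. Since 1 < log_3 14, we have f(n) = O(n^(log_3 14 − ε)) for some ε > 0 — Case 1. Hence T(n) = Θ(n^(log_3 14)).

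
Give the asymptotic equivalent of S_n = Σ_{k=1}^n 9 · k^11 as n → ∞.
S_n ~ 3 · n^12 / 4

By integral comparison (Euler-Maclaurin), Σ_{k=1}^n 9 · k^11 = 9 · ∫_0^n x^11 dx + O(n^11) = 9 · n^12/12 = 3 · n^12 / 4 + O(n^11). (Equivalently, Faulhaber's formula gives the same leading term.)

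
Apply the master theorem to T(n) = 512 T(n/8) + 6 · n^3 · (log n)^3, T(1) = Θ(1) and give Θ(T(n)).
T(n) = Θ(n^3 · (log n)^4)

Here log_8 512 = 3 and f(n) = 6 · n^3 · (log n)^3 = Θ(n^(log_8 512) · (log n)^3). This is the extended Case 2 of the master theorem (f matches the critical exponent up to log factors), giving T(n) = Θ(n^(log_8 512) · (log n)^(3+1)) = Θ(n^3 · (log n)^4).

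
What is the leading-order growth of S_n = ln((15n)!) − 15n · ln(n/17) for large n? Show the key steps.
S_n ~ 15n · (ln 255 − 1) + O(ln n)

Stirling: ln((15n)!) = 15n ln(15n) − 15n + O(ln n).
  S_n = 15n ln(15n) − 15n − 15n ln(n/17) + O(ln n)
      = 15n ln(15n) − 15n ln n + 15n ln 17 − 15n + O(ln n)
      = 15n ln 15 + 15n ln 17 − 15n + O(ln n)
      = 15n (ln 255 − 1) + O(ln n).
Numerically ln(255) − 1 ≈ 4.5413.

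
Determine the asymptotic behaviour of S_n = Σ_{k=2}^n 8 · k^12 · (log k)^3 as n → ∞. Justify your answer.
S_n ~ 8 · n^13 · (log n)^3 / 13

By integral comparison, S_n = ∫_1^n 8 · x^12 · (log x)^3 dx + O(n^12 · (log n)^3). For the integral, the leading term of ∫_1^n x^12 (log x)^3 dx is n^13/13 · (log n)^3 (by repeated integration by parts; each step lowers the log-exponent and produces a relatively O(1/log n) correction). Hence S_n ~ 8 · n^13 · (log n)^3 / 13.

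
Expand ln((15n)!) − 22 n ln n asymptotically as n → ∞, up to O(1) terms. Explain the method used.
ln((15n)!) − 22 n ln n = −7 n ln n + 15(ln 15 − 1) n + (1/2) ln(2π·15n) + O(1/n)

Stirling: ln((15n)!) = 15n ln(15n) − 15n + (1/2) ln(2π·15n) + O(1/n).
Expand 15n ln(15n) = 15n (ln n + ln 15) = 15n ln n + 15n ln 15.
Subtract 22n ln n: leading term is (15 − 22) n ln n = −7 n ln n. The next term is 15n ln 15 − 15n = 15(ln 15 − 1) n. Then the (1/2) ln(2π·15n) correction.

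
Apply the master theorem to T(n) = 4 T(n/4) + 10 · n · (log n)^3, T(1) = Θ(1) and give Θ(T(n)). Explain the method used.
T(n) = Θ(n · (log n)^4)

Here log_4 4 = 1 and f(n) = 10 · n · (log n)^3 = Θ(n^(log_4 4) · (log n)^3). This is the extended Case 2 of the master theorem (f matches the critical exponent up to log factors), giving T(n) = Θ(n^(log_4 4) · (log n)^(3+1)) = Θ(n · (log n)^4).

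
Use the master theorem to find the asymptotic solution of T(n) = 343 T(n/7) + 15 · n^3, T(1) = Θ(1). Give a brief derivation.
T(n) = Θ(n^3 log n)

log_7 343 = 3, and f(n) = 15 · n^3 = Θ(n^(log_7 343)). This is Case 2 of the master theorem: T(n) = Θ(f(n) · log n) = Θ(n^3 log n).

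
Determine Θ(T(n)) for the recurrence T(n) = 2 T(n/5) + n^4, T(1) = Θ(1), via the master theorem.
T(n) = Θ(n^4)

log_5 2 ≈ 0.431. f(n) = n^4 dominates n^(log_5 2) since 4 > 0.431, and the regularity condition a·f(n/b) = 2·(n/5)^4 = (2/625)·n^4 ≤ c·f(n) holds with c = 2/625 ≈ 0.0032 < 1. So this is Case 3: T(n) = Θ(f(n)) = Θ(n^4).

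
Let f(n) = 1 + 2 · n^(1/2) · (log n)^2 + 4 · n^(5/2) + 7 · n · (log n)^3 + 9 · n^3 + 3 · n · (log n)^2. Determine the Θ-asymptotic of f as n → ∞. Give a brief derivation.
f(n) ∈ Θ(n^3)

Compare the terms by growth order. For large n, n^a · (log n)^b dominates n^a' · (log n)^b' iff a > a', or (a = a' and b > b'). Ranking the 6 terms shows the dominant one is 9 · n^3. Hence f(n) ∈ Θ(n^3).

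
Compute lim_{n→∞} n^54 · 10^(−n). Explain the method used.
lim = 0

Exponentials with base > 1 dominate every fixed polynomial: for any fixed c, n^c / 10^n → 0 as n → ∞ (e.g. by the ratio test, or by writing 10^n = e^(n ln 10) and noting e^(n ln 10) / n^c → ∞). Hence n^54 · 10^(−n) = n^54 / 10^n → 0.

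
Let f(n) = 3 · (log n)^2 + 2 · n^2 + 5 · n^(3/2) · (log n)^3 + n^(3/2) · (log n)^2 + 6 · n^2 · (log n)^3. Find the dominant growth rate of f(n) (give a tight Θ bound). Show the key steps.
f(n) ∈ Θ(n^2 · (log n)^3)

Compare the terms by growth order. For large n, n^a · (log n)^b dominates n^a' · (log n)^b' iff a > a', or (a = a' and b > b'). Ranking the 5 terms shows the dominant one is 6 · n^2 · (log n)^3. Hence f(n) ∈ Θ(n^2 · (log n)^3).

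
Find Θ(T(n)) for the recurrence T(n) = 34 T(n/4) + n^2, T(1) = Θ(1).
T(n) = Θ(n^(log_4 34))

Master theorem: compare f(n) = n^2 to n^(log_4 34) where log_4 34 ≈ 2.544. Since 2 < log_4 34, we have f(n) = O(n^(log_4 34 − ε)) for some ε > 0 — Case 1. Hence T(n) = Θ(n^(log_4 34)).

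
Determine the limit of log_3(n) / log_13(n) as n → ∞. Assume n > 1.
lim = ln(13) / ln(3) = log_3(13)

Change of base: log_3(n) = ln n / ln 3 and log_13(n) = ln n / ln 13. The ratio is (ln n / ln 3) · (ln 13 / ln n) = ln 13 / ln 3, a constant independent of n. So the limit is ln 13 / ln 3 = log_3(13).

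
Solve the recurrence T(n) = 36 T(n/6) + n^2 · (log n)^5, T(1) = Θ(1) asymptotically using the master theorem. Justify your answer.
T(n) = Θ(n^2 · (log n)^6)

Here log_6 36 = 2 and f(n) = n^2 · (log n)^5 = Θ(n^(log_6 36) · (log n)^5). This is the extended Case 2 of the master theorem (f matches the critical exponent up to log factors), giving T(n) = Θ(n^(log_6 36) · (log n)^(5+1)) = Θ(n^2 · (log n)^6).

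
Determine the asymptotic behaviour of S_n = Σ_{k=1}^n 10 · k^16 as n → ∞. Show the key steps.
S_n ~ 10 · n^17 / 17

By integral comparison (Euler-Maclaurin), Σ_{k=1}^n 10 · k^16 = 10 · ∫_0^n x^16 dx + O(n^16) = 10 · n^17/17 + O(n^16). (Equivalently, Faulhaber's formula gives the same leading term.)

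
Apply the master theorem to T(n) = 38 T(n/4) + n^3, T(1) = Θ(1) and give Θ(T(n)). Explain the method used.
T(n) = Θ(n^3)

log_4 38 ≈ 2.624. f(n) = n^3 dominates n^(log_4 38) since 3 > 2.624, and the regularity condition a·f(n/b) = 38·(n/4)^3 = (38/64)·n^3 ≤ c·f(n) holds with c = 38/64 ≈ 0.594 < 1. So this is Case 3: T(n) = Θ(f(n)) = Θ(n^3).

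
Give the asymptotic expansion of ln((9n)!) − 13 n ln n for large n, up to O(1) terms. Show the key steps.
ln((9n)!) − 13 n ln n = −4 n ln n + 9(ln 9 − 1) n + (1/2) ln(2π·9n) + O(1/n)

Stirling: ln((9n)!) = 9n ln(9n) − 9n + (1/2) ln(2π·9n) + O(1/n).
Expand 9n ln(9n) = 9n (ln n + ln 9) = 9n ln n + 9n ln 9.
Subtract 13n ln n: leading term is (9 − 13) n ln n = −4 n ln n. The next term is 9n ln 9 − 9n = 9(ln 9 − 1) n. Then the (1/2) ln(2π·9n) correction.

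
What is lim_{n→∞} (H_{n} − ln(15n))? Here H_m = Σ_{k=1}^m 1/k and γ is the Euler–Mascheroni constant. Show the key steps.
lim = −ln 15 + γ

By Euler-Maclaurin, H_m = ln m + γ + O(1/m). So
  H_{n} − ln(15n) = ln(n) + γ − ln(15n) + O(1/n)
                       = ln(1/15) + γ + O(1/n).
Hence the limit is ln(1/15) + γ.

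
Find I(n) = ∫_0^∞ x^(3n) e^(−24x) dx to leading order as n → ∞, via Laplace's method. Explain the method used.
I(n) ~ (sqrt(2π·3n) / 24) · (3n/(24e))^(3n)

Write the integrand as exp(3n ln x − 24x) and set f(x) = 3n ln x − 24x. Then f'(x) = 3n/x − 24 = 0 at x* = 3n/24, and f''(x*) = −3n/x*^2 = −24^2/(3n). Laplace's method (interior maximum) gives
  I(n) ~ e^(f(x*)) · sqrt(2π / |f''(x*)|)
        = exp(3n ln(3n/24) − 3n) · sqrt(2π · 3n / 24^2)
        = (3n/24)^(3n) e^(−3n) · sqrt(2π·3n) / 24
        = (sqrt(2π·3n) / 24) · (3n/(24e))^(3n).
This matches Γ(3n+1)/24^(3n+1) with Stirling applied to Γ.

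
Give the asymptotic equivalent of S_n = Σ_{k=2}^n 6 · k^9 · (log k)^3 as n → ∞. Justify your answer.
S_n ~ 3 · n^10 · (log n)^3 / 5

By integral comparison, S_n = ∫_1^n 6 · x^9 · (log x)^3 dx + O(n^9 · (log n)^3). For the integral, the leading term of ∫_1^n x^9 (log x)^3 dx is n^10/10 · (log n)^3 (by repeated integration by parts; each step lowers the log-exponent and produces a relatively O(1/log n) correction). Hence S_n ~ 3 · n^10 · (log n)^3 / 5.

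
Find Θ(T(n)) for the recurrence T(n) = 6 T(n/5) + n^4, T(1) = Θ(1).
T(n) = Θ(n^4)

log_5 6 ≈ 1.113. f(n) = n^4 dominates n^(log_5 6) since 4 > 1.113, and the regularity condition a·f(n/b) = 6·(n/5)^4 = (6/625)·n^4 ≤ c·f(n) holds with c = 6/625 ≈ 0.0096 < 1. So this is Case 3: T(n) = Θ(f(n)) = Θ(n^4).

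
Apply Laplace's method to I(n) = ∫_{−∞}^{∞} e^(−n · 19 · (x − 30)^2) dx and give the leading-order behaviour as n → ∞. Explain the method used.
I(n) = sqrt(π/(19n))

Here φ(x) = 19 · (x − 30)^2 has its unique minimum at x* = 30 with φ(x*) = 0 and φ''(x*) = 38. Laplace's method gives
  I(n) ~ e^(−n φ(x*)) · sqrt(2π / (n · φ''(x*))) = sqrt(2π / (38n)) = sqrt(π/(19n)).
This is exact: substituting u = (x − 30)·sqrt(19n) gives I(n) = (1/sqrt(19n)) ∫_{−∞}^{∞} e^(−u^2) du = sqrt(π/(19n)).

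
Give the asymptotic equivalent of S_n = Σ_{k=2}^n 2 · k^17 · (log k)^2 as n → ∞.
S_n ~ n^18 · (log n)^2 / 9

By integral comparison, S_n = ∫_1^n 2 · x^17 · (log x)^2 dx + O(n^17 · (log n)^2). For the integral, the leading term of ∫_1^n x^17 (log x)^2 dx is n^18/18 · (log n)^2 (by repeated integration by parts; each step lowers the log-exponent and produces a relatively O(1/log n) correction). Hence S_n ~ n^18 · (log n)^2 / 9.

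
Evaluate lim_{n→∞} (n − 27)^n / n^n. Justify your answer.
lim = e^(−27)

Rewrite as (1 − 27/n)^(n). By the standard limit (1 + x/n)^n → e^x, we have (1 − 27/n)^n → e^(−27), and raising to the 1st power gives e^(−27).
More precisely, ln[(1 − 27/n)^(n)] = n · ln(1 − 27/n) = n · (-27/n + O(1/n^2)) = -27 + O(1/n) → -27.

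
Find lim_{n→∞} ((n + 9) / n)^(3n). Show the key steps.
lim = e^27

Rewrite as (1 + 9/n)^(3n). By the standard limit (1 + x/n)^n → e^x, we have (1 + 9/n)^n → e^9, and raising to the 3rd power gives e^27.
More precisely, ln[(1 + 9/n)^(3n)] = 3n · ln(1 + 9/n) = 3n · (9/n + O(1/n^2)) = 27 + O(1/n) → 27.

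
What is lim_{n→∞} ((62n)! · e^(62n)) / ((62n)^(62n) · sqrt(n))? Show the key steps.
lim = sqrt(2π·62)

Stirling: (62n)! ~ sqrt(2π·62n) · (62n/e)^(62n). Hence
  (62n)! · e^(62n) / (62n)^(62n) ~ sqrt(2π·62n).
Dividing by sqrt(n): sqrt(2π·62n) / sqrt(n) = sqrt(2π·62) · n^((1−1)/2), so the limit is sqrt(2π·62).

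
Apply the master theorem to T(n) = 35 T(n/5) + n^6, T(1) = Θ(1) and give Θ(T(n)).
T(n) = Θ(n^6)

log_5 35 ≈ 2.209. f(n) = n^6 dominates n^(log_5 35) since 6 > 2.209, and the regularity condition a·f(n/b) = 35·(n/5)^6 = (35/15625)·n^6 ≤ c·f(n) holds with c = 35/15625 ≈ 0.00224 < 1. So this is Case 3: T(n) = Θ(f(n)) = Θ(n^6).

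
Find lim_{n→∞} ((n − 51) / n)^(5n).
lim = e^(−255)

Rewrite as (1 − 51/n)^(5n). By the standard limit (1 + x/n)^n → e^x, we have (1 − 51/n)^n → e^(−51), and raising to the 5th power gives e^(−255).
More precisely, ln[(1 − 51/n)^(5n)] = 5n · ln(1 − 51/n) = 5n · (-51/n + O(1/n^2)) = -255 + O(1/n) → -255.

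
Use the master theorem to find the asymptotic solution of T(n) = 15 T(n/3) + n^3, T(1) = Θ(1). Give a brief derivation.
T(n) = Θ(n^3)

log_3 15 ≈ 2.465. f(n) = n^3 dominates n^(log_3 15) since 3 > 2.465, and the regularity condition a·f(n/b) = 15·(n/3)^3 = (15/27)·n^3 ≤ c·f(n) holds with c = 15/27 ≈ 0.556 < 1. So this is Case 3: T(n) = Θ(f(n)) = Θ(n^3).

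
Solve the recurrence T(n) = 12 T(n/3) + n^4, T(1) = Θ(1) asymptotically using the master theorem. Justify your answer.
T(n) = Θ(n^4)

log_3 12 ≈ 2.262. f(n) = n^4 dominates n^(log_3 12) since 4 > 2.262, and the regularity condition a·f(n/b) = 12·(n/3)^4 = (12/81)·n^4 ≤ c·f(n) holds with c = 12/81 ≈ 0.148 < 1. So this is Case 3: T(n) = Θ(f(n)) = Θ(n^4).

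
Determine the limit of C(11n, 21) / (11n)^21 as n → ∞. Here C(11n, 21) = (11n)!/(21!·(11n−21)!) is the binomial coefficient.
lim = 1/21! = 1/51090942171709440000

With N = 11n → ∞: C(N, 21) / N^21 = [N(N−1)…(N−20)] / (21! · N^21) = (1/21!) · 1 · (1 − 1/(11n)) · … · (1 − 20/(11n)). Each factor → 1 as N → ∞, so the limit is 1/21! = 1/51090942171709440000.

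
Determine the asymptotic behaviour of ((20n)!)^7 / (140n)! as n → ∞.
((20n)!)^7/(140n)! ~ ((2π·20n)^(6/2) / sqrt(7)) · 7^(−7·20n)  →  0

Write N = 20n. Stirling: N! ~ sqrt(2π N)(N/e)^N and (7N)! ~ sqrt(2π·7N)·(7N/e)^(7N).
  (N!)^7/(7N)! ~ (2π N)^(7/2) (N/e)^(7N) / [sqrt(2π·7N) (7N/e)^(7N)]
     = (2π N)^(7/2) / sqrt(2π·7N) · (N/(7N))^(7N)
     = (2π N)^((7−1)/2) / sqrt(7) · 7^(−7N).
Since 7^7 > 1, the factor 7^(−7N) decays exponentially, so the ratio → 0. Substituting N = 20n gives the stated form.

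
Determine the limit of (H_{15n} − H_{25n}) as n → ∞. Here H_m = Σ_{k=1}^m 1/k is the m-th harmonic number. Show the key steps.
lim = ln(15/25) = ln(3/5)

Euler-Maclaurin gives H_m = ln m + γ + 1/(2m) + O(1/m^2). The γ and O(1/m) terms cancel in the difference:
  H_{15n} − H_{25n} = ln(15n) − ln(25n) + O(1/n) = ln(15/25) + O(1/n).
Hence the limit is ln(15/25) = ln(3/5).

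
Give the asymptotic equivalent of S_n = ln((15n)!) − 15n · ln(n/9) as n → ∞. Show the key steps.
S_n ~ 15n · (ln 135 − 1) + O(ln n)

Stirling: ln((15n)!) = 15n ln(15n) − 15n + O(ln n).
  S_n = 15n ln(15n) − 15n − 15n ln(n/9) + O(ln n)
      = 15n ln(15n) − 15n ln n + 15n ln 9 − 15n + O(ln n)
      = 15n ln 15 + 15n ln 9 − 15n + O(ln n)
      = 15n (ln 135 − 1) + O(ln n).
Numerically ln(135) − 1 ≈ 3.9053.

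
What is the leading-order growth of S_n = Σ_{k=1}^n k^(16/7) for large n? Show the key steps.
S_n ~ (7/23) · n^(23/7)

Integral comparison: Σ_{k=1}^n k^(16/7) = ∫_0^n x^(16/7) dx + O(n^(16/7)). The integral is n^(1 + 16/7) / (1 + 16/7) = n^((16+7)/7) / ((16+7)/7) = (7/23) · n^(23/7).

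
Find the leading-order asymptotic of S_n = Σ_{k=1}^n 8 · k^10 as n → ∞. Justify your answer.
S_n ~ 8 · n^11 / 11

By integral comparison (Euler-Maclaurin), Σ_{k=1}^n 8 · k^10 = 8 · ∫_0^n x^10 dx + O(n^10) = 8 · n^11/11 + O(n^10). (Equivalently, Faulhaber's formula gives the same leading term.)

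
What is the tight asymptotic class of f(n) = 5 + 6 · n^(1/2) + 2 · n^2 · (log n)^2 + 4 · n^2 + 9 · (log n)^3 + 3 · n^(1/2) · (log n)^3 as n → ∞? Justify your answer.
f(n) ∈ Θ(n^2 · (log n)^2)

Compare the terms by growth order. For large n, n^a · (log n)^b dominates n^a' · (log n)^b' iff a > a', or (a = a' and b > b'). Ranking the 6 terms shows the dominant one is 2 · n^2 · (log n)^2. Hence f(n) ∈ Θ(n^2 · (log n)^2).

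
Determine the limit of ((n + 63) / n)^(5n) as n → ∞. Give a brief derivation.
lim = e^315

Rewrite as (1 + 63/n)^(5n). By the standard limit (1 + x/n)^n → e^x, we have (1 + 63/n)^n → e^63, and raising to the 5th power gives e^315.
More precisely, ln[(1 + 63/n)^(5n)] = 5n · ln(1 + 63/n) = 5n · (63/n + O(1/n^2)) = 315 + O(1/n) → 315.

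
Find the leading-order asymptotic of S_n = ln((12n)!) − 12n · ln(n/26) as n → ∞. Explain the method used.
S_n ~ 12n · (ln 312 − 1) + O(ln n)

Stirling: ln((12n)!) = 12n ln(12n) − 12n + O(ln n).
  S_n = 12n ln(12n) − 12n − 12n ln(n/26) + O(ln n)
      = 12n ln(12n) − 12n ln n + 12n ln 26 − 12n + O(ln n)
      = 12n ln 12 + 12n ln 26 − 12n + O(ln n)
      = 12n (ln 312 − 1) + O(ln n).
Numerically ln(312) − 1 ≈ 4.7430.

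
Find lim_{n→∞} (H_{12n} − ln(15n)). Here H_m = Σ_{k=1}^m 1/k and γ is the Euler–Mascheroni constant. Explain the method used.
lim = ln(4/5) + γ

By Euler-Maclaurin, H_m = ln m + γ + O(1/m). So
  H_{12n} − ln(15n) = ln(12n) + γ − ln(15n) + O(1/n)
                       = ln(12/15) + γ + O(1/n).
Hence the limit is ln(12/15) + γ (= ln(4/5)).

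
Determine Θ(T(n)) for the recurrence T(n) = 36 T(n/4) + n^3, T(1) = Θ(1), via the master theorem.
T(n) = Θ(n^3)

log_4 36 ≈ 2.585. f(n) = n^3 dominates n^(log_4 36) since 3 > 2.585, and the regularity condition a·f(n/b) = 36·(n/4)^3 = (36/64)·n^3 ≤ c·f(n) holds with c = 36/64 ≈ 0.562 < 1. So this is Case 3: T(n) = Θ(f(n)) = Θ(n^3).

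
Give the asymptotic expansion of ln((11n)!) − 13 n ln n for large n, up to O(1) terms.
ln((11n)!) − 13 n ln n = −2 n ln n + 11(ln 11 − 1) n + (1/2) ln(2π·11n) + O(1/n)

Stirling: ln((11n)!) = 11n ln(11n) − 11n + (1/2) ln(2π·11n) + O(1/n).
Expand 11n ln(11n) = 11n (ln n + ln 11) = 11n ln n + 11n ln 11.
Subtract 13n ln n: leading term is (11 − 13) n ln n = −2 n ln n. The next term is 11n ln 11 − 11n = 11(ln 11 − 1) n. Then the (1/2) ln(2π·11n) correction.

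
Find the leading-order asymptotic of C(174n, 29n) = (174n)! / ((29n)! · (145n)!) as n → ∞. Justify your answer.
C(174n, 29n) ~ (46656/3125)^(29n) · sqrt(3/(5π·29n))

Write N = 29n. Apply Stirling to each factorial:
  (6N)! ~ sqrt(2π·6N) · (6N/e)^(6N),
  N! ~ sqrt(2π N) · (N/e)^N,
  (5N)! ~ sqrt(2π·5N) · (5N/e)^(5N).
The exponential factors combine to (6N)^(6N) / (N^N · (5N)^(5N)) = 6^(6N)/5^(5N) = (6^6/5^5)^N = (46656/3125)^N.
The square-root prefactors combine to sqrt(2π·6N) / (sqrt(2π N)·sqrt(2π·5N)) = sqrt(6 / (2π·5·N)) = sqrt(3/(5π·29n)).
Substituting N = 29n: C(174n, 29n) ~ (46656/3125)^(29n) · sqrt(3/(5π·29n)).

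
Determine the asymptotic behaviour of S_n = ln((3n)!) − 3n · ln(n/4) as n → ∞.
S_n ~ 3n · (ln 12 − 1) + O(ln n)

Stirling: ln((3n)!) = 3n ln(3n) − 3n + O(ln n).
  S_n = 3n ln(3n) − 3n − 3n ln(n/4) + O(ln n)
      = 3n ln(3n) − 3n ln n + 3n ln 4 − 3n + O(ln n)
      = 3n ln 3 + 3n ln 4 − 3n + O(ln n)
      = 3n (ln 12 − 1) + O(ln n).
Numerically ln(12) − 1 ≈ 1.4849.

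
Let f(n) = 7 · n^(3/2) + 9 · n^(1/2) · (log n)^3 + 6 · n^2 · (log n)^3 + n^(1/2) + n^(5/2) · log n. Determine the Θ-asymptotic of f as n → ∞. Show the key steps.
f(n) ∈ Θ(n^(5/2) · log n)

Compare the terms by growth order. For large n, n^a · (log n)^b dominates n^a' · (log n)^b' iff a > a', or (a = a' and b > b'). Ranking the 5 terms shows the dominant one is n^(5/2) · log n. Hence f(n) ∈ Θ(n^(5/2) · log n).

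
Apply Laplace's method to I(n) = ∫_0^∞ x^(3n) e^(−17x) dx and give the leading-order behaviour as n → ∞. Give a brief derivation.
I(n) ~ (sqrt(2π·3n) / 17) · (3n/(17e))^(3n)

Write the integrand as exp(3n ln x − 17x) and set f(x) = 3n ln x − 17x. Then f'(x) = 3n/x − 17 = 0 at x* = 3n/17, and f''(x*) = −3n/x*^2 = −17^2/(3n). Laplace's method (interior maximum) gives
  I(n) ~ e^(f(x*)) · sqrt(2π / |f''(x*)|)
        = exp(3n ln(3n/17) − 3n) · sqrt(2π · 3n / 17^2)
        = (3n/17)^(3n) e^(−3n) · sqrt(2π·3n) / 17
        = (sqrt(2π·3n) / 17) · (3n/(17e))^(3n).
This matches Γ(3n+1)/17^(3n+1) with Stirling applied to Γ.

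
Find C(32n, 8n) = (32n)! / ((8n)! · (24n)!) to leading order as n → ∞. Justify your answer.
C(32n, 8n) ~ (256/27)^(8n) · sqrt(2/(3π·8n))

Write N = 8n. Apply Stirling to each factorial:
  (4N)! ~ sqrt(2π·4N) · (4N/e)^(4N),
  N! ~ sqrt(2π N) · (N/e)^N,
  (3N)! ~ sqrt(2π·3N) · (3N/e)^(3N).
The exponential factors combine to (4N)^(4N) / (N^N · (3N)^(3N)) = 4^(4N)/3^(3N) = (4^4/3^3)^N = (256/27)^N.
The square-root prefactors combine to sqrt(2π·4N) / (sqrt(2π N)·sqrt(2π·3N)) = sqrt(4 / (2π·3·N)) = sqrt(2/(3π·8n)).
Substituting N = 8n: C(32n, 8n) ~ (256/27)^(8n) · sqrt(2/(3π·8n)).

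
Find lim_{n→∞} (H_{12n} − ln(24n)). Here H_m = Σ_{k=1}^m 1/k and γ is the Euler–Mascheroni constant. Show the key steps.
lim = −ln 2 + γ

By Euler-Maclaurin, H_m = ln m + γ + O(1/m). So
  H_{12n} − ln(24n) = ln(12n) + γ − ln(24n) + O(1/n)
                       = ln(12/24) + γ + O(1/n).
Hence the limit is ln(12/24) + γ (= −ln 2).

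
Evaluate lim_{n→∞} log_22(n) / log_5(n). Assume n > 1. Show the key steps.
lim = ln(5) / ln(22) = log_22(5)

Change of base: log_22(n) = ln n / ln 22 and log_5(n) = ln n / ln 5. The ratio is (ln n / ln 22) · (ln 5 / ln n) = ln 5 / ln 22, a constant independent of n. So the limit is ln 5 / ln 22 = log_22(5).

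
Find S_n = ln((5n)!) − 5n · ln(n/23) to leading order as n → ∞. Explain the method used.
S_n ~ 5n · (ln 115 − 1) + O(ln n)

Stirling: ln((5n)!) = 5n ln(5n) − 5n + O(ln n).
  S_n = 5n ln(5n) − 5n − 5n ln(n/23) + O(ln n)
      = 5n ln(5n) − 5n ln n + 5n ln 23 − 5n + O(ln n)
      = 5n ln 5 + 5n ln 23 − 5n + O(ln n)
      = 5n (ln 115 − 1) + O(ln n).
Numerically ln(115) − 1 ≈ 3.7449.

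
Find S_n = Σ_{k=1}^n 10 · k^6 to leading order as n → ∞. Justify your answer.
S_n ~ 10 · n^7 / 7

By integral comparison (Euler-Maclaurin), Σ_{k=1}^n 10 · k^6 = 10 · ∫_0^n x^6 dx + O(n^6) = 10 · n^7/7 + O(n^6). (Equivalently, Faulhaber's formula gives the same leading term.)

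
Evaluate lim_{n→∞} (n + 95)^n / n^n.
lim = e^95

Rewrite as (1 + 95/n)^(n). By the standard limit (1 + x/n)^n → e^x, we have (1 + 95/n)^n → e^95, and raising to the 1st power gives e^95.
More precisely, ln[(1 + 95/n)^(n)] = n · ln(1 + 95/n) = n · (95/n + O(1/n^2)) = 95 + O(1/n) → 95.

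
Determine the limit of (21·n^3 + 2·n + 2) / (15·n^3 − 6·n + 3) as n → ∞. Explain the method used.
lim = 21/15 = 7/5

For large n the leading n^3 terms dominate both numerator and denominator. Dividing top and bottom by n^3, every other term tends to 0, leaving 21/15 = 7/5.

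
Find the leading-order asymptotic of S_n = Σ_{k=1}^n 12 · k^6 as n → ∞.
S_n ~ 12 · n^7 / 7

By integral comparison (Euler-Maclaurin), Σ_{k=1}^n 12 · k^6 = 12 · ∫_0^n x^6 dx + O(n^6) = 12 · n^7/7 + O(n^6). (Equivalently, Faulhaber's formula gives the same leading term.)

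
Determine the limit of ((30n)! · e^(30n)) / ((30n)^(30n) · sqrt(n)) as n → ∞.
lim = sqrt(2π·30)

Stirling: (30n)! ~ sqrt(2π·30n) · (30n/e)^(30n). Hence
  (30n)! · e^(30n) / (30n)^(30n) ~ sqrt(2π·30n).
Dividing by sqrt(n): sqrt(2π·30n) / sqrt(n) = sqrt(2π·30) · n^((1−1)/2), so the limit is sqrt(2π·30).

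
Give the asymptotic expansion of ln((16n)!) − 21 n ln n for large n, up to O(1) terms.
ln((16n)!) − 21 n ln n = −5 n ln n + 16(ln 16 − 1) n + (1/2) ln(2π·16n) + O(1/n)

Stirling: ln((16n)!) = 16n ln(16n) − 16n + (1/2) ln(2π·16n) + O(1/n).
Expand 16n ln(16n) = 16n (ln n + ln 16) = 16n ln n + 16n ln 16.
Subtract 21n ln n: leading term is (16 − 21) n ln n = −5 n ln n. The next term is 16n ln 16 − 16n = 16(ln 16 − 1) n. Then the (1/2) ln(2π·16n) correction.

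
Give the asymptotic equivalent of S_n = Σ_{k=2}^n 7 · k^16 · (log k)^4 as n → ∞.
S_n ~ 7 · n^17 · (log n)^4 / 17

By integral comparison, S_n = ∫_1^n 7 · x^16 · (log x)^4 dx + O(n^16 · (log n)^4). For the integral, the leading term of ∫_1^n x^16 (log x)^4 dx is n^17/17 · (log n)^4 (by repeated integration by parts; each step lowers the log-exponent and produces a relatively O(1/log n) correction). Hence S_n ~ 7 · n^17 · (log n)^4 / 17.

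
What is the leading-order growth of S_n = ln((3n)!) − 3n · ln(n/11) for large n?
S_n ~ 3n · (ln 33 − 1) + O(ln n)

Stirling: ln((3n)!) = 3n ln(3n) − 3n + O(ln n).
  S_n = 3n ln(3n) − 3n − 3n ln(n/11) + O(ln n)
      = 3n ln(3n) − 3n ln n + 3n ln 11 − 3n + O(ln n)
      = 3n ln 3 + 3n ln 11 − 3n + O(ln n)
      = 3n (ln 33 − 1) + O(ln n).
Numerically ln(33) − 1 ≈ 2.4965.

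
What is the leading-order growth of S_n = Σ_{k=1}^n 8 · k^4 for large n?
S_n ~ 8 · n^5 / 5

By integral comparison (Euler-Maclaurin), Σ_{k=1}^n 8 · k^4 = 8 · ∫_0^n x^4 dx + O(n^4) = 8 · n^5/5 + O(n^4). (Equivalently, Faulhaber's formula gives the same leading term.)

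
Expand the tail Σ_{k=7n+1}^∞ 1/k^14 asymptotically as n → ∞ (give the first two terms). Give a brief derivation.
Σ_{k>7n} 1/k^14 = 1/(13 · (7n)^13) − 1/(2 · (7n)^14) + O(1/(7n)^15)

Compare to the integral: ∫_{7n}^∞ x^(−14) dx = [−x^(−13)/13]_{7n}^∞ = 1/((14−1)·(7n)^13). The Euler-Maclaurin correction adds −f(7n)/2 = −1/(2·(7n)^14). Euler-Maclaurin then gives
  Σ_{k>7n} 1/k^14 = ∫_{7n}^∞ dx/x^14 − 1/(2·(7n)^14) + O(1/(7n)^15).
(Equivalently this is ζ(14) − Σ_{k≤7n} 1/k^14.)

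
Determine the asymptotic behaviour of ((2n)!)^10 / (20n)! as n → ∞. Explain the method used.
((2n)!)^10/(20n)! ~ ((2π·2n)^(9/2) / sqrt(10)) · 10^(−10·2n)  →  0

Write N = 2n. Stirling: N! ~ sqrt(2π N)(N/e)^N and (10N)! ~ sqrt(2π·10N)·(10N/e)^(10N).
  (N!)^10/(10N)! ~ (2π N)^(10/2) (N/e)^(10N) / [sqrt(2π·10N) (10N/e)^(10N)]
     = (2π N)^(10/2) / sqrt(2π·10N) · (N/(10N))^(10N)
     = (2π N)^((10−1)/2) / sqrt(10) · 10^(−10N).
Since 10^10 > 1, the factor 10^(−10N) decays exponentially, so the ratio → 0. Substituting N = 2n gives the stated form.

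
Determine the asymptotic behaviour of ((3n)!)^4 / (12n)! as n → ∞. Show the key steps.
((3n)!)^4/(12n)! ~ ((2π·3n)^(3/2) / 2) · 4^(−4·3n)  →  0

Write N = 3n. Stirling: N! ~ sqrt(2π N)(N/e)^N and (4N)! ~ sqrt(2π·4N)·(4N/e)^(4N).
  (N!)^4/(4N)! ~ (2π N)^(4/2) (N/e)^(4N) / [sqrt(2π·4N) (4N/e)^(4N)]
     = (2π N)^(4/2) / sqrt(2π·4N) · (N/(4N))^(4N)
     = (2π N)^((4−1)/2) / 2 · 4^(−4N).
Since 4^4 > 1, the factor 4^(−4N) decays exponentially, so the ratio → 0. Substituting N = 3n gives the stated form.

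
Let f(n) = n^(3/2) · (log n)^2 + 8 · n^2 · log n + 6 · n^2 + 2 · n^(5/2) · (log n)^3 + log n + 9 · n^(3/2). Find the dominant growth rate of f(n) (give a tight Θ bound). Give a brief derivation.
f(n) ∈ Θ(n^(5/2) · (log n)^3)

Compare the terms by growth order. For large n, n^a · (log n)^b dominates n^a' · (log n)^b' iff a > a', or (a = a' and b > b'). Ranking the 6 terms shows the dominant one is 2 · n^(5/2) · (log n)^3. Hence f(n) ∈ Θ(n^(5/2) · (log n)^3).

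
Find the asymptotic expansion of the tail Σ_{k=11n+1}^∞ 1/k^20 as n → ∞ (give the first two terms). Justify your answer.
Σ_{k>11n} 1/k^20 = 1/(19 · (11n)^19) − 1/(2 · (11n)^20) + O(1/(11n)^21)

Compare to the integral: ∫_{11n}^∞ x^(−20) dx = [−x^(−19)/19]_{11n}^∞ = 1/((20−1)·(11n)^19). The Euler-Maclaurin correction adds −f(11n)/2 = −1/(2·(11n)^20). Euler-Maclaurin then gives
  Σ_{k>11n} 1/k^20 = ∫_{11n}^∞ dx/x^20 − 1/(2·(11n)^20) + O(1/(11n)^21).
(Equivalently this is ζ(20) − Σ_{k≤11n} 1/k^20.)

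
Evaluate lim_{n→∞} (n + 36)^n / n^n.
lim = e^36

Rewrite as (1 + 36/n)^(n). By the standard limit (1 + x/n)^n → e^x, we have (1 + 36/n)^n → e^36, and raising to the 1st power gives e^36.
More precisely, ln[(1 + 36/n)^(n)] = n · ln(1 + 36/n) = n · (36/n + O(1/n^2)) = 36 + O(1/n) → 36.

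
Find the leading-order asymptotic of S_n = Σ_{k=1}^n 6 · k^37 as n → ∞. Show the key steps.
S_n ~ 3 · n^38 / 19

By integral comparison (Euler-Maclaurin), Σ_{k=1}^n 6 · k^37 = 6 · ∫_0^n x^37 dx + O(n^37) = 6 · n^38/38 = 3 · n^38 / 19 + O(n^37). (Equivalently, Faulhaber's formula gives the same leading term.)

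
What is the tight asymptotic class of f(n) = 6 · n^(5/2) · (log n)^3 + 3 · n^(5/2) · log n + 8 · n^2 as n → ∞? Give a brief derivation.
f(n) ∈ Θ(n^(5/2) · (log n)^3)

Compare the terms by growth order. For large n, n^a · (log n)^b dominates n^a' · (log n)^b' iff a > a', or (a = a' and b > b'). Ranking the 3 terms shows the dominant one is 6 · n^(5/2) · (log n)^3. Hence f(n) ∈ Θ(n^(5/2) · (log n)^3).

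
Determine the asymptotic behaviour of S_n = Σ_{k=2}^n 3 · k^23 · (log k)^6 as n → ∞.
S_n ~ n^24 · (log n)^6 / 8

By integral comparison, S_n = ∫_1^n 3 · x^23 · (log x)^6 dx + O(n^23 · (log n)^6). For the integral, the leading term of ∫_1^n x^23 (log x)^6 dx is n^24/24 · (log n)^6 (by repeated integration by parts; each step lowers the log-exponent and produces a relatively O(1/log n) correction). Hence S_n ~ n^24 · (log n)^6 / 8.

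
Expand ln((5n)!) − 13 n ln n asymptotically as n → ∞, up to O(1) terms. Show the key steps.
ln((5n)!) − 13 n ln n = −8 n ln n + 5(ln 5 − 1) n + (1/2) ln(2π·5n) + O(1/n)

Stirling: ln((5n)!) = 5n ln(5n) − 5n + (1/2) ln(2π·5n) + O(1/n).
Expand 5n ln(5n) = 5n (ln n + ln 5) = 5n ln n + 5n ln 5.
Subtract 13n ln n: leading term is (5 − 13) n ln n = −8 n ln n. The next term is 5n ln 5 − 5n = 5(ln 5 − 1) n. Then the (1/2) ln(2π·5n) correction.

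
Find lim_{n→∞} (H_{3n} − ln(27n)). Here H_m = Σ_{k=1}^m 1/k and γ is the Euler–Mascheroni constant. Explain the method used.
lim = −ln 9 + γ

By Euler-Maclaurin, H_m = ln m + γ + O(1/m). So
  H_{3n} − ln(27n) = ln(3n) + γ − ln(27n) + O(1/n)
                       = ln(3/27) + γ + O(1/n).
Hence the limit is ln(3/27) + γ (= −ln 9).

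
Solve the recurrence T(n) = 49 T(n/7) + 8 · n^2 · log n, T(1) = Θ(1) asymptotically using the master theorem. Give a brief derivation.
T(n) = Θ(n^2 · (log n)^2)

Here log_7 49 = 2 and f(n) = 8 · n^2 · log n = Θ(n^(log_7 49) · (log n)^1). This is the extended Case 2 of the master theorem (f matches the critical exponent up to log factors), giving T(n) = Θ(n^(log_7 49) · (log n)^(1+1)) = Θ(n^2 · (log n)^2).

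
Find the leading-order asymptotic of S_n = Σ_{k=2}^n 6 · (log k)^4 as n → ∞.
S_n ~ 6 · n · (log n)^4

By integral comparison, S_n = ∫_1^n 6 · (log x)^4 dx + O((log n)^4). For the integral, the leading term of ∫_1^n (log x)^4 dx is n · (log n)^4 (by repeated integration by parts; each step lowers the log-exponent and produces a relatively O(1/log n) correction). Hence S_n ~ 6 · n · (log n)^4.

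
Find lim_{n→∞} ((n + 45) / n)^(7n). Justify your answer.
lim = e^315

Rewrite as (1 + 45/n)^(7n). By the standard limit (1 + x/n)^n → e^x, we have (1 + 45/n)^n → e^45, and raising to the 7th power gives e^315.
More precisely, ln[(1 + 45/n)^(7n)] = 7n · ln(1 + 45/n) = 7n · (45/n + O(1/n^2)) = 315 + O(1/n) → 315.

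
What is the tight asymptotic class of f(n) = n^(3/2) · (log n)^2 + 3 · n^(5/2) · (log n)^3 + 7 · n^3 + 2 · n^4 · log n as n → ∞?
f(n) ∈ Θ(n^4 · log n)

Compare the terms by growth order. For large n, n^a · (log n)^b dominates n^a' · (log n)^b' iff a > a', or (a = a' and b > b'). Ranking the 4 terms shows the dominant one is 2 · n^4 · log n. Hence f(n) ∈ Θ(n^4 · log n).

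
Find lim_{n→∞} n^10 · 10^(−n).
lim = 0

Exponentials with base > 1 dominate every fixed polynomial: for any fixed c, n^c / 10^n → 0 as n → ∞ (e.g. by the ratio test, or by writing 10^n = e^(n ln 10) and noting e^(n ln 10) / n^c → ∞). Hence n^10 · 10^(−n) = n^10 / 10^n → 0.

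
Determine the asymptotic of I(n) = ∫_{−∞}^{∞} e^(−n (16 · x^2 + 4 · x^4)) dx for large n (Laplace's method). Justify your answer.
I(n) ~ sqrt(π/(16n))

φ(x) = 16 · x^2 + 4 · x^4 has its unique global minimum at x* = 0 (since φ'(x) = 32x + 16x^3 = 0 only at x = 0 for real x with both coefficients positive, and φ → ∞ as |x| → ∞). At x* = 0, φ(0) = 0 and φ''(0) = 32. Laplace's method then gives
  I(n) ~ sqrt(2π / (n · φ''(0))) · e^(−n φ(0)) = sqrt(2π / (32n)) = sqrt(π/(16n)).
The 4 · x^4 term contributes only at subleading order (an O(1/n) relative correction).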